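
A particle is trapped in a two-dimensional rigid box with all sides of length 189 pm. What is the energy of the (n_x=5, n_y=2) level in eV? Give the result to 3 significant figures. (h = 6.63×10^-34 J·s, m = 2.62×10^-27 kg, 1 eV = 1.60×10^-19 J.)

For a 2D rectangular well E = (h²/8m)·Σ n_i²/L_i² = (6.63×10^-34)²/(8·2.62×10^-27) · [5²/(189 pm)² + 2²/(189 pm)²].
Evaluating gives E = 1.703×10^-20 J = 0.106 eV.

E = 0.106 eV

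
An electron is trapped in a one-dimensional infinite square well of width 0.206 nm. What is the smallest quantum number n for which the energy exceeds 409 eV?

E_1 = h²/(8m_eL²) = 1.420×10^-18 J = 8.864 eV.
Need n² > 409/8.864 = 46.14, i.e. n > 6.793.
The smallest integer satisfying this is n = 7.

n = 7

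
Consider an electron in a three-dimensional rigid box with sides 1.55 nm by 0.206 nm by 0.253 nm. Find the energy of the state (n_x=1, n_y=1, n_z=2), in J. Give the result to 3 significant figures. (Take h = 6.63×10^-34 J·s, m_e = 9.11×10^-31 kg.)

E = 5.22×10^-18 J

For a 3D rectangular well E = (h²/8m_e)·Σ n_i²/L_i² = (6.63×10^-34)²/(8·9.11×10^-31) · [1²/(1.55 nm)² + 1²/(0.206 nm)² + 2²/(0.253 nm)²].
Evaluating gives E = 5.22×10^-18 J.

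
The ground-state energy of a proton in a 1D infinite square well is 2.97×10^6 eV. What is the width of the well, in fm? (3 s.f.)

L = 8.30 fm

From E_n = n²h²/(8m_pL²), L = n·h/√(8m_pE_n).
E_1 = 2.97×10^6 eV = 4.758×10^-13 J, so L = 1·6.626×10^-34/√(8·1.673×10^-27·4.758×10^-13) = 8.30×10^-15 m = 8.30 fm.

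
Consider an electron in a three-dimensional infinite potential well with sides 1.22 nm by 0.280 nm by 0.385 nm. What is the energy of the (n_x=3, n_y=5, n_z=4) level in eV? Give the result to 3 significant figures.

For a 3D rectangular well E = (h²/8m_e)·Σ n_i²/L_i² = (6.626×10^-34)²/(8·9.109×10^-31) · [3²/(1.22 nm)² + 5²/(0.280 nm)² + 4²/(0.385 nm)²].
Evaluating gives E = 2.608×10^-17 J = 163 eV.

E = 163 eV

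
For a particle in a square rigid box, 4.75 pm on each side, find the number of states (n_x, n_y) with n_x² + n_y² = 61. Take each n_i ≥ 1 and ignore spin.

The level has n_x² + n_y² = 61. The ordered positive-integer solutions are (5, 6), (6, 5).
That gives 2 states.

degeneracy = 2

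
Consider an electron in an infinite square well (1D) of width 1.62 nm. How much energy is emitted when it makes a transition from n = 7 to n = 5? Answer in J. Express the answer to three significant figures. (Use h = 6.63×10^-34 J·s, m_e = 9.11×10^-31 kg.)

E_1 = h²/(8m_eL²) = 2.298×10^-20 J.
|ΔE| = |7² − 5²|·E_1 = 24·2.298×10^-20 J = 5.52×10^-19 J.

|ΔE| = 5.52×10^-19 J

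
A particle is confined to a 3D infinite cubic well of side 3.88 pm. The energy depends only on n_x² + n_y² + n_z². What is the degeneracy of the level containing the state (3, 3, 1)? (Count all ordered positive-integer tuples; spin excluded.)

degeneracy = 3

The level has n_x² + n_y² + n_z² = 19. The ordered positive-integer solutions are (1, 3, 3), (3, 1, 3), (3, 3, 1).
That gives 3 states.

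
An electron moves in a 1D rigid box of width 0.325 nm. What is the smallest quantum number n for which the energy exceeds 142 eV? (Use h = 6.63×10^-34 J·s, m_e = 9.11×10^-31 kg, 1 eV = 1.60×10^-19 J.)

n = 7

E_1 = h²/(8m_eL²) = 5.710×10^-19 J = 3.569 eV.
Need n² > 142/3.569 = 39.79, i.e. n > 6.308.
The smallest integer satisfying this is n = 7.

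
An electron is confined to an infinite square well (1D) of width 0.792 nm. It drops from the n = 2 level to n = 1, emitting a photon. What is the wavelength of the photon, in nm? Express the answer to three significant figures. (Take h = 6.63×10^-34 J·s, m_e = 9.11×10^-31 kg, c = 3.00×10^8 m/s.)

E_1 = h²/(8m_eL²) = 9.615×10^-20 J, so ΔE = (2² − 1²)E_1 = 2.884×10^-19 J.
λ = hc/ΔE = (6.63×10^-34·3.00×10^8)/2.884×10^-19 = 6.90×10^-7 m = 690 nm.

λ = 690 nm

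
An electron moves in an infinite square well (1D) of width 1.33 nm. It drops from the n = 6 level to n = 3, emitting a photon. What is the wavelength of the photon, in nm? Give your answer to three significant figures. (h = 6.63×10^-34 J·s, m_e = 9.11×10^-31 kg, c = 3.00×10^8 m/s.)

λ = 216 nm

E_1 = h²/(8m_eL²) = 3.410×10^-20 J, so ΔE = (6² − 3²)E_1 = 9.207×10^-19 J.
λ = hc/ΔE = (6.63×10^-34·3.00×10^8)/9.207×10^-19 = 2.16×10^-7 m = 216 nm.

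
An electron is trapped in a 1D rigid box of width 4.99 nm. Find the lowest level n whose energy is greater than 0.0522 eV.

n = 2

E_1 = h²/(8m_eL²) = 2.420×10^-21 J = 0.01511 eV.
Need n² > 0.0522/0.01511 = 3.455, i.e. n > 1.859.
The smallest integer satisfying this is n = 2.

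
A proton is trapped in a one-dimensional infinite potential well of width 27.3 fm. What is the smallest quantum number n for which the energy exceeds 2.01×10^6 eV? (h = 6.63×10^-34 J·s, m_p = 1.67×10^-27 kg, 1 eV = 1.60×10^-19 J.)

n = 3

E_1 = h²/(8m_pL²) = 4.415×10^-14 J = 2.759×10^5 eV.
Need n² > 2.01×10^6/2.759×10^5 = 7.285, i.e. n > 2.699.
The smallest integer satisfying this is n = 3.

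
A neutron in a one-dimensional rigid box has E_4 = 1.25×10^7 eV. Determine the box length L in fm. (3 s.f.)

L = 16.2 fm

From E_n = n²h²/(8m_nL²), L = n·h/√(8m_nE_n).
E_4 = 1.25×10^7 eV = 2.002×10^-12 J, so L = 4·6.626×10^-34/√(8·1.675×10^-27·2.002×10^-12) = 1.62×10^-14 m = 16.2 fm.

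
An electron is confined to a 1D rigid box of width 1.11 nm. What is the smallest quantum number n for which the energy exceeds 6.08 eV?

n = 5

E_1 = h²/(8m_eL²) = 4.890×10^-20 J = 0.3052 eV.
Need n² > 6.08/0.3052 = 19.92, i.e. n > 4.463.
The smallest integer satisfying this is n = 5.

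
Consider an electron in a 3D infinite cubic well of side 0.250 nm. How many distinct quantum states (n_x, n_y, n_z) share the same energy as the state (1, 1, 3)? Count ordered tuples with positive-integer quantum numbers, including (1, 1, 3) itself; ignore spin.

degeneracy = 3

The level has n_x² + n_y² + n_z² = 11. The ordered positive-integer solutions are (1, 1, 3), (1, 3, 1), (3, 1, 1).
That gives 3 states.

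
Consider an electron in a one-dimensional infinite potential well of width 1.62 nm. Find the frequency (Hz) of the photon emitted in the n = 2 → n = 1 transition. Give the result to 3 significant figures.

E_1 = h²/(8m_eL²) = 2.296×10^-20 J and ΔE = (2² − 1²)E_1 = 6.888×10^-20 J.
f = ΔE/h = 6.888×10^-20/6.626×10^-34 = 1.04×10^14 Hz.

f = 1.04×10^14 Hz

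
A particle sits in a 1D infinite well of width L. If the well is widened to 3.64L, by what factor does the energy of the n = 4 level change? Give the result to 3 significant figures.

E_n ∝ 1/L², so the energy scales by 1/3.64² = 0.0755.

0.0755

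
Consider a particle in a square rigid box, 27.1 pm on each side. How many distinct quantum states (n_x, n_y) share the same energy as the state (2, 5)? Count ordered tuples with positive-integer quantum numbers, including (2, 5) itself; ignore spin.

degeneracy = 2

The level has n_x² + n_y² = 29. The ordered positive-integer solutions are (2, 5), (5, 2).
That gives 2 states.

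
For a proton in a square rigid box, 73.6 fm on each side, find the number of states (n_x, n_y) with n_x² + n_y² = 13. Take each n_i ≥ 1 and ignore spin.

The level has n_x² + n_y² = 13. The ordered positive-integer solutions are (2, 3), (3, 2).
That gives 2 states.

degeneracy = 2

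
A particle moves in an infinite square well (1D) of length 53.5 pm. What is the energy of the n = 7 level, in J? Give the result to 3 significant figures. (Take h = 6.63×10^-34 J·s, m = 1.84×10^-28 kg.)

For an infinite well E_n = n²h²/(8mL²), so E_1 = h²/(8mL²) = (6.63×10^-34)²/(8·1.84×10^-28·(5.35×10^-11 m)²) = 1.043×10^-19 J.
Then E_7 = 7²·E_1 = 49·1.043×10^-19 J = 5.11×10^-18 J.

E_7 = 5.11×10^-18 J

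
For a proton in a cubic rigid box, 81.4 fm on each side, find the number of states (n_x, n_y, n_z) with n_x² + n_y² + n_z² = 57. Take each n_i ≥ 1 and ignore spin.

degeneracy = 6

The level has n_x² + n_y² + n_z² = 57. The ordered positive-integer solutions are (2, 2, 7), (2, 7, 2), (4, 4, 5), (4, 5, 4), (5, 4, 4), (7, 2, 2).
That gives 6 states.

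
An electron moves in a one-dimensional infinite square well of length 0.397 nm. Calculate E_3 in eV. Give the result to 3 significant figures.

For an infinite well E_n = n²h²/(8m_eL²), so E_1 = h²/(8m_eL²) = (6.626×10^-34)²/(8·9.109×10^-31·(3.97×10^-10 m)²) = 3.823×10^-19 J.
Then E_3 = 3²·E_1 = 9·3.823×10^-19 J = 3.441×10^-18 J.
Converting, E_3 = 3.441×10^-18 J / (1.602×10^-19 J/eV) = 21.5 eV.

E_3 = 21.5 eV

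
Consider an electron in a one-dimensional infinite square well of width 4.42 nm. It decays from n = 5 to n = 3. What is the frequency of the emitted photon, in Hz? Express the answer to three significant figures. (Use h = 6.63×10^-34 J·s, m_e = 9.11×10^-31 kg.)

E_1 = h²/(8m_eL²) = 3.087×10^-21 J and ΔE = (5² − 3²)E_1 = 4.939×10^-20 J.
f = ΔE/h = 4.939×10^-20/6.63×10^-34 = 7.45×10^13 Hz.

f = 7.45×10^13 Hz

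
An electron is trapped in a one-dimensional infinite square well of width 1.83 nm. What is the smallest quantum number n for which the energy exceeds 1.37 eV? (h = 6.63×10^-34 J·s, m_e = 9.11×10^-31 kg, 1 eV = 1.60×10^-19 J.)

E_1 = h²/(8m_eL²) = 1.801×10^-20 J = 0.1126 eV.
Need n² > 1.37/0.1126 = 12.17, i.e. n > 3.489.
The smallest integer satisfying this is n = 4.

n = 4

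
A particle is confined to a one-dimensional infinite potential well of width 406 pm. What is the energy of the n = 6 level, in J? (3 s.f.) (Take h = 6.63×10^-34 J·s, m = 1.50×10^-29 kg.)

E_6 = 8.00×10^-19 J

For an infinite well E_n = n²h²/(8mL²), so E_1 = h²/(8mL²) = (6.63×10^-34)²/(8·1.50×10^-29·(4.06×10^-10 m)²) = 2.222×10^-20 J.
Then E_6 = 6²·E_1 = 36·2.222×10^-20 J = 8.00×10^-19 J.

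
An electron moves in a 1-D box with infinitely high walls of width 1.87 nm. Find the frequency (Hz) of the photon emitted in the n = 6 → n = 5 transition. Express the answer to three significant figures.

f = 2.86×10^14 Hz

E_1 = h²/(8m_eL²) = 1.723×10^-20 J and ΔE = (6² − 5²)E_1 = 1.895×10^-19 J.
f = ΔE/h = 1.895×10^-19/6.626×10^-34 = 2.86×10^14 Hz.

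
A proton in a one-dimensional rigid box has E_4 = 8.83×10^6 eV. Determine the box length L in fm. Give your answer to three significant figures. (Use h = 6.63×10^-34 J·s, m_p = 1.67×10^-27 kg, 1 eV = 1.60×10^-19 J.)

From E_n = n²h²/(8m_pL²), L = n·h/√(8m_pE_n).
E_4 = 8.83×10^6 eV = 1.413×10^-12 J, so L = 4·6.63×10^-34/√(8·1.67×10^-27·1.413×10^-12) = 1.93×10^-14 m = 19.3 fm.

L = 19.3 fm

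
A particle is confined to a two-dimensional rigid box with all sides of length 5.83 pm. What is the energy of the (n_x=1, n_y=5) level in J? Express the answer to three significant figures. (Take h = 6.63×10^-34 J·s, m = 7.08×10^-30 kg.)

For a 2D rectangular well E = (h²/8m)·Σ n_i²/L_i² = (6.63×10^-34)²/(8·7.08×10^-30) · [1²/(5.83 pm)² + 5²/(5.83 pm)²].
Evaluating gives E = 5.94×10^-15 J.

E = 5.94×10^-15 J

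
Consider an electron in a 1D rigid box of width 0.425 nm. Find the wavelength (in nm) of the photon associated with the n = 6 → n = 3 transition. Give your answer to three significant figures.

E_1 = h²/(8m_eL²) = 3.336×10^-19 J, so ΔE = (6² − 3²)E_1 = 9.007×10^-18 J.
λ = hc/ΔE = (6.626×10^-34·2.998×10^8)/9.007×10^-18 = 2.21×10^-8 m = 22.1 nm.

λ = 22.1 nm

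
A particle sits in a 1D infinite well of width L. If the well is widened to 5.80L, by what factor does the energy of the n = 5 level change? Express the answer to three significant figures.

E_n ∝ 1/L², so the energy scales by 1/5.80² = 0.0297.

0.0297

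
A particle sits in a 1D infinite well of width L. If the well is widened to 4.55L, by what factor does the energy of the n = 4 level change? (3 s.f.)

0.0483

E_n ∝ 1/L², so the energy scales by 1/4.55² = 0.0483.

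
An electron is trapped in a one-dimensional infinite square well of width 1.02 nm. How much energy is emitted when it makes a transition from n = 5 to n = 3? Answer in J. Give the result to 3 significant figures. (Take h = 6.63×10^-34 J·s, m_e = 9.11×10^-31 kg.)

E_1 = h²/(8m_eL²) = 5.797×10^-20 J.
|ΔE| = |5² − 3²|·E_1 = 16·5.797×10^-20 J = 9.28×10^-19 J.

|ΔE| = 9.28×10^-19 J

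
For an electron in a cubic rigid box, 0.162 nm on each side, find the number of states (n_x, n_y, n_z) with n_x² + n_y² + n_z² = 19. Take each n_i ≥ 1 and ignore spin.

The level has n_x² + n_y² + n_z² = 19. The ordered positive-integer solutions are (1, 3, 3), (3, 1, 3), (3, 3, 1).
That gives 3 states.

degeneracy = 3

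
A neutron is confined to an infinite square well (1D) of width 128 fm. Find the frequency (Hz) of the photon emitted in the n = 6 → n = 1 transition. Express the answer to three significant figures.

E_1 = h²/(8m_nL²) = 2.000×10^-15 J and ΔE = (6² − 1²)E_1 = 7.000×10^-14 J.
f = ΔE/h = 7.000×10^-14/6.626×10^-34 = 1.06×10^20 Hz.

f = 1.06×10^20 Hz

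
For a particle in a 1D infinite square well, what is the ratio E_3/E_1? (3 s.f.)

9.00

E_n ∝ n², so E_3/E_1 = 3²/1² = 9/1 = 9.00.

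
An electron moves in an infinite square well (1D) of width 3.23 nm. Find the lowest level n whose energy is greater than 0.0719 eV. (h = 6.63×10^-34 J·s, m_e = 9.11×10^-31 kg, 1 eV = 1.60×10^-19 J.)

E_1 = h²/(8m_eL²) = 5.781×10^-21 J = 0.03613 eV.
Need n² > 0.0719/0.03613 = 1.990, i.e. n > 1.411.
The smallest integer satisfying this is n = 2.

n = 2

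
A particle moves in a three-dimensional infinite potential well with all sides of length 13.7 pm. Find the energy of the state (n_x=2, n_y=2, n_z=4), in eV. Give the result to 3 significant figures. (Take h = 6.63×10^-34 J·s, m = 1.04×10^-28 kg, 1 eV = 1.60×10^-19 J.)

For a 3D rectangular well E = (h²/8m)·Σ n_i²/L_i² = (6.63×10^-34)²/(8·1.04×10^-28) · [2²/(13.7 pm)² + 2²/(13.7 pm)² + 4²/(13.7 pm)²].
Evaluating gives E = 6.756×10^-17 J = 422 eV.

E = 422 eV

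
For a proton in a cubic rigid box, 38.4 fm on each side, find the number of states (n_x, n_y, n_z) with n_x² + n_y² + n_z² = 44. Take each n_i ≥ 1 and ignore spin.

The level has n_x² + n_y² + n_z² = 44. The ordered positive-integer solutions are (2, 2, 6), (2, 6, 2), (6, 2, 2).
That gives 3 states.

degeneracy = 3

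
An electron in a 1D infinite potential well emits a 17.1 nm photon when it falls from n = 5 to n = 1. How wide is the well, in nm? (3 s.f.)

The photon carries ΔE = hc/λ = 6.626×10^-34·2.998×10^8/1.71×10^-8 m = 1.162×10^-17 J.
Since ΔE = (5² − 1²)E_1, E_1 = 4.842×10^-19 J, and L = h/√(8m_eE_1) = 3.53×10^-10 m = 0.353 nm.

L = 0.353 nm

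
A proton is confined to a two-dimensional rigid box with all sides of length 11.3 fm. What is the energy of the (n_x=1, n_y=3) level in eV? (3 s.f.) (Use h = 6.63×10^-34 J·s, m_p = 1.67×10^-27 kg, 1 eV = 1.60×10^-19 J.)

E = 1.61×10^7 eV

For a 2D rectangular well E = (h²/8m_p)·Σ n_i²/L_i² = (6.63×10^-34)²/(8·1.67×10^-27) · [1²/(11.3 fm)² + 3²/(11.3 fm)²].
Evaluating gives E = 2.577×10^-12 J = 1.61×10^7 eV.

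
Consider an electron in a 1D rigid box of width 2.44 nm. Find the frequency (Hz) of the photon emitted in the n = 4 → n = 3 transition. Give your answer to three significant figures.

f = 1.07×10^14 Hz

E_1 = h²/(8m_eL²) = 1.012×10^-20 J and ΔE = (4² − 3²)E_1 = 7.084×10^-20 J.
f = ΔE/h = 7.084×10^-20/6.626×10^-34 = 1.07×10^14 Hz.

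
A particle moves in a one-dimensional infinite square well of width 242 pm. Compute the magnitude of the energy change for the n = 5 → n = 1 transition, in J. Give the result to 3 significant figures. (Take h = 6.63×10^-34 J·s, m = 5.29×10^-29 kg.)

|ΔE| = 4.26×10^-19 J

E_1 = h²/(8mL²) = 1.774×10^-20 J.
|ΔE| = |5² − 1²|·E_1 = 24·1.774×10^-20 J = 4.26×10^-19 J.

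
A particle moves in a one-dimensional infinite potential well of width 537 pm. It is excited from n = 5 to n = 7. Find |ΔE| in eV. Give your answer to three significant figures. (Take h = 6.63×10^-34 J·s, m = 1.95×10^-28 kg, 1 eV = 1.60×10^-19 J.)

|ΔE| = 0.147 eV

E_1 = h²/(8mL²) = 9.771×10^-22 J.
|ΔE| = |5² − 7²|·E_1 = 24·9.771×10^-22 J = 2.345×10^-20 J = 0.147 eV.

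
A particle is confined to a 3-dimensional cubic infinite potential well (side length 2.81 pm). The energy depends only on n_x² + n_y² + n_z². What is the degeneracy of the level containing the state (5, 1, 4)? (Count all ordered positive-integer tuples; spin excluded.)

degeneracy = 6

The level has n_x² + n_y² + n_z² = 42. The ordered positive-integer solutions are (1, 4, 5), (1, 5, 4), (4, 1, 5), (4, 5, 1), (5, 1, 4), (5, 4, 1).
That gives 6 states.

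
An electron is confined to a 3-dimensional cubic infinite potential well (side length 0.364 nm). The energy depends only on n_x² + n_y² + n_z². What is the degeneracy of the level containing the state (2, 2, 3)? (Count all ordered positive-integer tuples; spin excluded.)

degeneracy = 3

The level has n_x² + n_y² + n_z² = 17. The ordered positive-integer solutions are (2, 2, 3), (2, 3, 2), (3, 2, 2).
That gives 3 states.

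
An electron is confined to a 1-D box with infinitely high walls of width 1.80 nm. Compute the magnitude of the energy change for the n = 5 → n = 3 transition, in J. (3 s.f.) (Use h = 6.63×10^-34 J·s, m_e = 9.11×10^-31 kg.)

|ΔE| = 2.98×10^-19 J

E_1 = h²/(8m_eL²) = 1.862×10^-20 J.
|ΔE| = |5² − 3²|·E_1 = 16·1.862×10^-20 J = 2.98×10^-19 J.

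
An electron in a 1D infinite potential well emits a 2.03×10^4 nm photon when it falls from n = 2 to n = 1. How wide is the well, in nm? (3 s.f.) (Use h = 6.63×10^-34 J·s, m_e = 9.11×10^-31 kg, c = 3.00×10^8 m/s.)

The photon carries ΔE = hc/λ = 6.63×10^-34·3.00×10^8/2.03×10^-5 m = 9.798×10^-21 J.
Since ΔE = (2² − 1²)E_1, E_1 = 3.266×10^-21 J, and L = h/√(8m_eE_1) = 4.30×10^-9 m = 4.30 nm.

L = 4.30 nm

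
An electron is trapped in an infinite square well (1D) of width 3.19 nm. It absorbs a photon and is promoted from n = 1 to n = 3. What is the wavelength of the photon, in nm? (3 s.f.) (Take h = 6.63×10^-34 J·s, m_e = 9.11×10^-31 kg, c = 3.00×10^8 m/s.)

λ = 4.19×10^3 nm

E_1 = h²/(8m_eL²) = 5.927×10^-21 J, so ΔE = (3² − 1²)E_1 = 4.742×10^-20 J.
λ = hc/ΔE = (6.63×10^-34·3.00×10^8)/4.742×10^-20 = 4.19×10^-6 m = 4.19×10^3 nm.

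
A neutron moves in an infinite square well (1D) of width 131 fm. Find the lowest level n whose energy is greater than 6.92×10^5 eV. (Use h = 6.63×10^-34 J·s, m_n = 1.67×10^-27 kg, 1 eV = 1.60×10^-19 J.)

n = 8

E_1 = h²/(8m_nL²) = 1.917×10^-15 J = 1.198×10^4 eV.
Need n² > 6.92×10^5/1.198×10^4 = 57.76, i.e. n > 7.600.
The smallest integer satisfying this is n = 8.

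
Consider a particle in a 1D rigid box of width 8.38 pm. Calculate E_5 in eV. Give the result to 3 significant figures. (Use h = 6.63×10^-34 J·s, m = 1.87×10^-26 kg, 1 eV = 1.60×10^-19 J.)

For an infinite well E_n = n²h²/(8mL²), so E_1 = h²/(8mL²) = (6.63×10^-34)²/(8·1.87×10^-26·(8.38×10^-12 m)²) = 4.184×10^-20 J.
Then E_5 = 5²·E_1 = 25·4.184×10^-20 J = 1.046×10^-18 J.
Converting, E_5 = 1.046×10^-18 J / (1.60×10^-19 J/eV) = 6.54 eV.

E_5 = 6.54 eV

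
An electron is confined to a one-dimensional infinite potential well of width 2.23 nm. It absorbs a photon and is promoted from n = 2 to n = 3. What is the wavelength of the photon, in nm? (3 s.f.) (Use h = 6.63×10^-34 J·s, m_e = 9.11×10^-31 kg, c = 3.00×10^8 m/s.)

E_1 = h²/(8m_eL²) = 1.213×10^-20 J, so ΔE = (3² − 2²)E_1 = 6.065×10^-20 J.
λ = hc/ΔE = (6.63×10^-34·3.00×10^8)/6.065×10^-20 = 3.28×10^-6 m = 3.28×10^3 nm.

λ = 3.28×10^3 nm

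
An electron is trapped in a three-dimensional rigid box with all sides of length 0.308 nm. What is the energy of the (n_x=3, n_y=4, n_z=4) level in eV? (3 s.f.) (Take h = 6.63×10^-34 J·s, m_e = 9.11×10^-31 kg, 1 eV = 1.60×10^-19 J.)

E = 163 eV

For a 3D rectangular well E = (h²/8m_e)·Σ n_i²/L_i² = (6.63×10^-34)²/(8·9.11×10^-31) · [3²/(0.308 nm)² + 4²/(0.308 nm)² + 4²/(0.308 nm)²].
Evaluating gives E = 2.607×10^-17 J = 163 eV.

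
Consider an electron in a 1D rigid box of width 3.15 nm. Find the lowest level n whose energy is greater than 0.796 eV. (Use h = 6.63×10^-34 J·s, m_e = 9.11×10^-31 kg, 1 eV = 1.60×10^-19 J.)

n = 5

E_1 = h²/(8m_eL²) = 6.079×10^-21 J = 0.03799 eV.
Need n² > 0.796/0.03799 = 20.95, i.e. n > 4.577.
The smallest integer satisfying this is n = 5.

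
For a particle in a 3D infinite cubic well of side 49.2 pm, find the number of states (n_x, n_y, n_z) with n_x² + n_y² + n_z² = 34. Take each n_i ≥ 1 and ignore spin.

The level has n_x² + n_y² + n_z² = 34. The ordered positive-integer solutions are (3, 3, 4), (3, 4, 3), (4, 3, 3).
That gives 3 states.

degeneracy = 3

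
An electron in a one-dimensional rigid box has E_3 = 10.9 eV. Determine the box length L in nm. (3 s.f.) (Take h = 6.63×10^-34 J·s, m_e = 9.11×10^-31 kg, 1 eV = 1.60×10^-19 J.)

From E_n = n²h²/(8m_eL²), L = n·h/√(8m_eE_n).
E_3 = 10.9 eV = 1.744×10^-18 J, so L = 3·6.63×10^-34/√(8·9.11×10^-31·1.744×10^-18) = 5.58×10^-10 m = 0.558 nm.

L = 0.558 nm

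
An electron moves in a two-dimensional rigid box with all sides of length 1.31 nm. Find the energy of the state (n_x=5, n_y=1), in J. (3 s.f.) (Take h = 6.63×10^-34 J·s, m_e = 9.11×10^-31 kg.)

For a 2D rectangular well E = (h²/8m_e)·Σ n_i²/L_i² = (6.63×10^-34)²/(8·9.11×10^-31) · [5²/(1.31 nm)² + 1²/(1.31 nm)²].
Evaluating gives E = 9.14×10^-19 J.

E = 9.14×10^-19 J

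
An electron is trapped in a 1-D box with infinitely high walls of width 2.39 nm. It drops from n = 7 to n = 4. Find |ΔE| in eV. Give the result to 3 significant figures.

E_1 = h²/(8m_eL²) = 1.055×10^-20 J.
|ΔE| = |7² − 4²|·E_1 = 33·1.055×10^-20 J = 3.482×10^-19 J = 2.17 eV.

|ΔE| = 2.17 eV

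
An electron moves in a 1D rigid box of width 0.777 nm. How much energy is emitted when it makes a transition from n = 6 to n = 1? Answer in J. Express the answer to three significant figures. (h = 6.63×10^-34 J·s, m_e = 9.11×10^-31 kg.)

E_1 = h²/(8m_eL²) = 9.990×10^-20 J.
|ΔE| = |6² − 1²|·E_1 = 35·9.990×10^-20 J = 3.50×10^-18 J.

|ΔE| = 3.50×10^-18 J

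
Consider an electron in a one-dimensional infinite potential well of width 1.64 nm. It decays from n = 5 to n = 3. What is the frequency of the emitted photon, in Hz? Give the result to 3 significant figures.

f = 5.41×10^14 Hz

E_1 = h²/(8m_eL²) = 2.240×10^-20 J and ΔE = (5² − 3²)E_1 = 3.584×10^-19 J.
f = ΔE/h = 3.584×10^-19/6.626×10^-34 = 5.41×10^14 Hz.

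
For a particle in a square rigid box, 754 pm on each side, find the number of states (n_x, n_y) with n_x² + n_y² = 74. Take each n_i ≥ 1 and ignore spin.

degeneracy = 2

The level has n_x² + n_y² = 74. The ordered positive-integer solutions are (5, 7), (7, 5).
That gives 2 states.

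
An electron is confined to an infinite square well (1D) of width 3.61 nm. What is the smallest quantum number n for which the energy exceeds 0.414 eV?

n = 4

E_1 = h²/(8m_eL²) = 4.623×10^-21 J = 0.02886 eV.
Need n² > 0.414/0.02886 = 14.35, i.e. n > 3.788.
The smallest integer satisfying this is n = 4.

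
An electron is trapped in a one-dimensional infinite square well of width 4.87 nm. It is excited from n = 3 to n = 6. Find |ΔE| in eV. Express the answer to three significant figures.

|ΔE| = 0.428 eV

E_1 = h²/(8m_eL²) = 2.540×10^-21 J.
|ΔE| = |3² − 6²|·E_1 = 27·2.540×10^-21 J = 6.858×10^-20 J = 0.428 eV.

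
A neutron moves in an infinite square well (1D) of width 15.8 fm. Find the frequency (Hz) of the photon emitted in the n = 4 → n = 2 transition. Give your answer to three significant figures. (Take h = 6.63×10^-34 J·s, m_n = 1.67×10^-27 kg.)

f = 2.39×10^21 Hz

E_1 = h²/(8m_nL²) = 1.318×10^-13 J and ΔE = (4² − 2²)E_1 = 1.582×10^-12 J.
f = ΔE/h = 1.582×10^-12/6.63×10^-34 = 2.39×10^21 Hz.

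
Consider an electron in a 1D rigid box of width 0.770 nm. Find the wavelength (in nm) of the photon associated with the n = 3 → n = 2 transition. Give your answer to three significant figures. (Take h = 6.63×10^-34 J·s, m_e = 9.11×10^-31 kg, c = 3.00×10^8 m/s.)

λ = 391 nm

E_1 = h²/(8m_eL²) = 1.017×10^-19 J, so ΔE = (3² − 2²)E_1 = 5.085×10^-19 J.
λ = hc/ΔE = (6.63×10^-34·3.00×10^8)/5.085×10^-19 = 3.91×10^-7 m = 391 nm.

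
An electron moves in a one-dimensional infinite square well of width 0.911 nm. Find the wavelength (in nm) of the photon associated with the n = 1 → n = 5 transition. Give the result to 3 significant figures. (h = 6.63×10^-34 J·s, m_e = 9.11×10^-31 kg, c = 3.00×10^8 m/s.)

E_1 = h²/(8m_eL²) = 7.267×10^-20 J, so ΔE = (5² − 1²)E_1 = 1.744×10^-18 J.
λ = hc/ΔE = (6.63×10^-34·3.00×10^8)/1.744×10^-18 = 1.14×10^-7 m = 114 nm.

λ = 114 nm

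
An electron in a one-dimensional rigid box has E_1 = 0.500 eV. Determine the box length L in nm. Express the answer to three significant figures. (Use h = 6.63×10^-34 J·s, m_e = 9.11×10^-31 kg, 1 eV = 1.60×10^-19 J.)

From E_n = n²h²/(8m_eL²), L = n·h/√(8m_eE_n).
E_1 = 0.500 eV = 8.000×10^-20 J, so L = 1·6.63×10^-34/√(8·9.11×10^-31·8.000×10^-20) = 8.68×10^-10 m = 0.868 nm.

L = 0.868 nm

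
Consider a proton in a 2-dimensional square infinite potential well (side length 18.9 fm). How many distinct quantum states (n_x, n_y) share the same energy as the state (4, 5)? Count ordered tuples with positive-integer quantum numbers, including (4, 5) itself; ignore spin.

degeneracy = 2

The level has n_x² + n_y² = 41. The ordered positive-integer solutions are (4, 5), (5, 4).
That gives 2 states.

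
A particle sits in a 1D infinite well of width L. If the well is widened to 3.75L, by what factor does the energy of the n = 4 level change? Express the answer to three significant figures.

E_n ∝ 1/L², so the energy scales by 1/3.75² = 0.0711.

0.0711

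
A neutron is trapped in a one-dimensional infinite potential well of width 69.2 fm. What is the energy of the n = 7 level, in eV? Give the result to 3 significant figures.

For an infinite well E_n = n²h²/(8m_nL²), so E_1 = h²/(8m_nL²) = (6.626×10^-34)²/(8·1.675×10^-27·(6.92×10^-14 m)²) = 6.842×10^-15 J.
Then E_7 = 7²·E_1 = 49·6.842×10^-15 J = 3.353×10^-13 J.
Converting, E_7 = 3.353×10^-13 J / (1.602×10^-19 J/eV) = 2.09×10^6 eV.

E_7 = 2.09×10^6 eV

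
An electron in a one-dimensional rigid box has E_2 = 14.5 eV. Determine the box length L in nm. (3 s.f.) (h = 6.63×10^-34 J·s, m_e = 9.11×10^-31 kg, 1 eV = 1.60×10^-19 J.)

From E_n = n²h²/(8m_eL²), L = n·h/√(8m_eE_n).
E_2 = 14.5 eV = 2.320×10^-18 J, so L = 2·6.63×10^-34/√(8·9.11×10^-31·2.320×10^-18) = 3.22×10^-10 m = 0.322 nm.

L = 0.322 nm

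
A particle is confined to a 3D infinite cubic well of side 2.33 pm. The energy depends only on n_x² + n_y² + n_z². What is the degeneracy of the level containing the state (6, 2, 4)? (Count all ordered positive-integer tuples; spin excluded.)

degeneracy = 6

The level has n_x² + n_y² + n_z² = 56. The ordered positive-integer solutions are (2, 4, 6), (2, 6, 4), (4, 2, 6), (4, 6, 2), (6, 2, 4), (6, 4, 2).
That gives 6 states.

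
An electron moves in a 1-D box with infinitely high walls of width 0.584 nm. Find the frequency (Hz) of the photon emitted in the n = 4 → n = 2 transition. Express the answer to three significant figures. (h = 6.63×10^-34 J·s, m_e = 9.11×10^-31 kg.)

E_1 = h²/(8m_eL²) = 1.768×10^-19 J and ΔE = (4² − 2²)E_1 = 2.122×10^-18 J.
f = ΔE/h = 2.122×10^-18/6.63×10^-34 = 3.20×10^15 Hz.

f = 3.20×10^15 Hz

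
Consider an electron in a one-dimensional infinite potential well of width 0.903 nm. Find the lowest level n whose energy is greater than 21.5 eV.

n = 7

E_1 = h²/(8m_eL²) = 7.389×10^-20 J = 0.4612 eV.
Need n² > 21.5/0.4612 = 46.62, i.e. n > 6.828.
The smallest integer satisfying this is n = 7.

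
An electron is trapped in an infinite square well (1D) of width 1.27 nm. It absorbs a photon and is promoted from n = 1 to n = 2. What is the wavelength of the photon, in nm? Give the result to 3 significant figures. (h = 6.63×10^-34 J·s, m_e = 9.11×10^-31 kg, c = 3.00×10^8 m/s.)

E_1 = h²/(8m_eL²) = 3.739×10^-20 J, so ΔE = (2² − 1²)E_1 = 1.122×10^-19 J.
λ = hc/ΔE = (6.63×10^-34·3.00×10^8)/1.122×10^-19 = 1.77×10^-6 m = 1.77×10^3 nm.

λ = 1.77×10^3 nm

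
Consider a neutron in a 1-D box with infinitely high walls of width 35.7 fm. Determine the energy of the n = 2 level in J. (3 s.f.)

For an infinite well E_n = n²h²/(8m_nL²), so E_1 = h²/(8m_nL²) = (6.626×10^-34)²/(8·1.675×10^-27·(3.57×10^-14 m)²) = 2.571×10^-14 J.
Then E_2 = 2²·E_1 = 4·2.571×10^-14 J = 1.03×10^-13 J.

E_2 = 1.03×10^-13 J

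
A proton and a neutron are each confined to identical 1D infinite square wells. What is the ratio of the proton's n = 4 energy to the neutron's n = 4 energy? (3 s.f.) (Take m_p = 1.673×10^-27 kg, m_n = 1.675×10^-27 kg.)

E_n ∝ 1/m at fixed n and L, so the ratio is m_n/m_p = 1.675×10^-27/1.673×10^-27 = 1.00.

1.00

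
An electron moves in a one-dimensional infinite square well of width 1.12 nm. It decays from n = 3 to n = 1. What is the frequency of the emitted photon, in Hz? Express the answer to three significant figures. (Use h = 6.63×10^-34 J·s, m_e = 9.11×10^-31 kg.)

f = 5.80×10^14 Hz

E_1 = h²/(8m_eL²) = 4.808×10^-20 J and ΔE = (3² − 1²)E_1 = 3.846×10^-19 J.
f = ΔE/h = 3.846×10^-19/6.63×10^-34 = 5.80×10^14 Hz.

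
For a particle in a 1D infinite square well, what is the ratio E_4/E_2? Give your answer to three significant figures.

E_n ∝ n², so E_4/E_2 = 4²/2² = 16/4 = 4.00.

4.00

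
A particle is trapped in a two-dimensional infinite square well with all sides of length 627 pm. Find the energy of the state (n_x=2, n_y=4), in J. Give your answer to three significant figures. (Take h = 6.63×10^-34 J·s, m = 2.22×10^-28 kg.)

E = 1.26×10^-20 J

For a 2D rectangular well E = (h²/8m)·Σ n_i²/L_i² = (6.63×10^-34)²/(8·2.22×10^-28) · [2²/(627 pm)² + 4²/(627 pm)²].
Evaluating gives E = 1.26×10^-20 J.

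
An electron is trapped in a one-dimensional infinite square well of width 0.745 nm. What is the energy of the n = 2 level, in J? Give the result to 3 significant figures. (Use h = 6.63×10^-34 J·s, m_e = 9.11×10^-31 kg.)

For an infinite well E_n = n²h²/(8m_eL²), so E_1 = h²/(8m_eL²) = (6.63×10^-34)²/(8·9.11×10^-31·(7.45×10^-10 m)²) = 1.087×10^-19 J.
Then E_2 = 2²·E_1 = 4·1.087×10^-19 J = 4.35×10^-19 J.

E_2 = 4.35×10^-19 J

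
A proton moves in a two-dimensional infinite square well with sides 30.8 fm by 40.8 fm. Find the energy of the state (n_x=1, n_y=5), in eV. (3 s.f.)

E = 3.29×10^6 eV

For a 2D rectangular well E = (h²/8m_p)·Σ n_i²/L_i² = (6.626×10^-34)²/(8·1.673×10^-27) · [1²/(30.8 fm)² + 5²/(40.8 fm)²].
Evaluating gives E = 5.272×10^-13 J = 3.29×10^6 eV.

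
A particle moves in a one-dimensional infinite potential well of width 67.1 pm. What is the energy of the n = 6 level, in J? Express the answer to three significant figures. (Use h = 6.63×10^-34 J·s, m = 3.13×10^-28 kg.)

E_6 = 1.40×10^-18 J

For an infinite well E_n = n²h²/(8mL²), so E_1 = h²/(8mL²) = (6.63×10^-34)²/(8·3.13×10^-28·(6.71×10^-11 m)²) = 3.899×10^-20 J.
Then E_6 = 6²·E_1 = 36·3.899×10^-20 J = 1.40×10^-18 J.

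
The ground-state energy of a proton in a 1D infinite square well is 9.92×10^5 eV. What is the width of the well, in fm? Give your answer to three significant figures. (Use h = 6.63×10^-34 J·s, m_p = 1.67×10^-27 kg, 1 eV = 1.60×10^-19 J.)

L = 14.4 fm

From E_n = n²h²/(8m_pL²), L = n·h/√(8m_pE_n).
E_1 = 9.92×10^5 eV = 1.587×10^-13 J, so L = 1·6.63×10^-34/√(8·1.67×10^-27·1.587×10^-13) = 1.44×10^-14 m = 14.4 fm.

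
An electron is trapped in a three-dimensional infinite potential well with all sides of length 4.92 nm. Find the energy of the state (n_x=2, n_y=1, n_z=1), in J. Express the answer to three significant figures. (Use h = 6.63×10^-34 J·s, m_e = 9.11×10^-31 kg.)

E = 1.49×10^-20 J

For a 3D rectangular well E = (h²/8m_e)·Σ n_i²/L_i² = (6.63×10^-34)²/(8·9.11×10^-31) · [2²/(4.92 nm)² + 1²/(4.92 nm)² + 1²/(4.92 nm)²].
Evaluating gives E = 1.49×10^-20 J.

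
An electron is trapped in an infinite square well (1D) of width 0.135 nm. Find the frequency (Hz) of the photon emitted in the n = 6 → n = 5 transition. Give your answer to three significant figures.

E_1 = h²/(8m_eL²) = 3.306×10^-18 J and ΔE = (6² − 5²)E_1 = 3.637×10^-17 J.
f = ΔE/h = 3.637×10^-17/6.626×10^-34 = 5.49×10^16 Hz.

f = 5.49×10^16 Hz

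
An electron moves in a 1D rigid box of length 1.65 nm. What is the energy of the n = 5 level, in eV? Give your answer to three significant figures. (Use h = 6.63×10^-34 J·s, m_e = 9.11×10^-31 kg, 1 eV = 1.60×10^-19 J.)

E_5 = 3.46 eV

For an infinite well E_n = n²h²/(8m_eL²), so E_1 = h²/(8m_eL²) = (6.63×10^-34)²/(8·9.11×10^-31·(1.65×10^-9 m)²) = 2.215×10^-20 J.
Then E_5 = 5²·E_1 = 25·2.215×10^-20 J = 5.538×10^-19 J.
Converting, E_5 = 5.538×10^-19 J / (1.60×10^-19 J/eV) = 3.46 eV.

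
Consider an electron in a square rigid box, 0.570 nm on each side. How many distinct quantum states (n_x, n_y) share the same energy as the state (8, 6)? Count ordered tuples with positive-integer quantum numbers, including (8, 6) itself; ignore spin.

The level has n_x² + n_y² = 100. The ordered positive-integer solutions are (6, 8), (8, 6).
That gives 2 states.

degeneracy = 2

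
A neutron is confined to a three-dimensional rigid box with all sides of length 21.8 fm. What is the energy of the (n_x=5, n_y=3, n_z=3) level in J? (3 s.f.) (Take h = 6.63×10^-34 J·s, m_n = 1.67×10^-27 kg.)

For a 3D rectangular well E = (h²/8m_n)·Σ n_i²/L_i² = (6.63×10^-34)²/(8·1.67×10^-27) · [5²/(21.8 fm)² + 3²/(21.8 fm)² + 3²/(21.8 fm)²].
Evaluating gives E = 2.98×10^-12 J.

E = 2.98×10^-12 J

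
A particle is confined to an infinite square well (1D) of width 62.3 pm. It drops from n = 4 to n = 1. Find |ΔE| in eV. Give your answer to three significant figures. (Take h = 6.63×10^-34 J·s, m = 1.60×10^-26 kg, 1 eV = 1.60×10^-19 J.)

|ΔE| = 0.0829 eV

E_1 = h²/(8mL²) = 8.848×10^-22 J.
|ΔE| = |4² − 1²|·E_1 = 15·8.848×10^-22 J = 1.327×10^-20 J = 0.0829 eV.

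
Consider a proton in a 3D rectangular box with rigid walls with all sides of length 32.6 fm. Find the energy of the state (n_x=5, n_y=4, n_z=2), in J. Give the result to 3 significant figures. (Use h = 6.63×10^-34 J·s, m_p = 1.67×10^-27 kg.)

For a 3D rectangular well E = (h²/8m_p)·Σ n_i²/L_i² = (6.63×10^-34)²/(8·1.67×10^-27) · [5²/(32.6 fm)² + 4²/(32.6 fm)² + 2²/(32.6 fm)²].
Evaluating gives E = 1.39×10^-12 J.

E = 1.39×10^-12 J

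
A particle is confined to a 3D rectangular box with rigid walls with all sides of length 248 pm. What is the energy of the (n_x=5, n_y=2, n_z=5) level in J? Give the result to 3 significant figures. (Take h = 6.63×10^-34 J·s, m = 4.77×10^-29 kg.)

E = 1.01×10^-18 J

For a 3D rectangular well E = (h²/8m)·Σ n_i²/L_i² = (6.63×10^-34)²/(8·4.77×10^-29) · [5²/(248 pm)² + 2²/(248 pm)² + 5²/(248 pm)²].
Evaluating gives E = 1.01×10^-18 J.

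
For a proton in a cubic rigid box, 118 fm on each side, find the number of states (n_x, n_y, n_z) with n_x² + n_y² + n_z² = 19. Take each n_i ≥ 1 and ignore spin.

The level has n_x² + n_y² + n_z² = 19. The ordered positive-integer solutions are (1, 3, 3), (3, 1, 3), (3, 3, 1).
That gives 3 states.

degeneracy = 3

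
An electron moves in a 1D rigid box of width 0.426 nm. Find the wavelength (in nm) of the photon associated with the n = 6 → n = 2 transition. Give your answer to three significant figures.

λ = 18.7 nm

E_1 = h²/(8m_eL²) = 3.320×10^-19 J, so ΔE = (6² − 2²)E_1 = 1.062×10^-17 J.
λ = hc/ΔE = (6.626×10^-34·2.998×10^8)/1.062×10^-17 = 1.87×10^-8 m = 18.7 nm.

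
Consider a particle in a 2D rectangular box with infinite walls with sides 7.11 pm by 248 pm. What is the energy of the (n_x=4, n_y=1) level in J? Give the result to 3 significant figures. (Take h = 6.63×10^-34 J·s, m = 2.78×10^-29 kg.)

E = 6.26×10^-16 J

For a 2D rectangular well E = (h²/8m)·Σ n_i²/L_i² = (6.63×10^-34)²/(8·2.78×10^-29) · [4²/(7.11 pm)² + 1²/(248 pm)²].
Evaluating gives E = 6.26×10^-16 J.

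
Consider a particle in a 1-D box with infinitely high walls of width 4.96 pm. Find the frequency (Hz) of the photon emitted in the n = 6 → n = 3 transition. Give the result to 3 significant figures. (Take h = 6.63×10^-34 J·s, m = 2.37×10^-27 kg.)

f = 3.84×10^16 Hz

E_1 = h²/(8mL²) = 9.424×10^-19 J and ΔE = (6² − 3²)E_1 = 2.544×10^-17 J.
f = ΔE/h = 2.544×10^-17/6.63×10^-34 = 3.84×10^16 Hz.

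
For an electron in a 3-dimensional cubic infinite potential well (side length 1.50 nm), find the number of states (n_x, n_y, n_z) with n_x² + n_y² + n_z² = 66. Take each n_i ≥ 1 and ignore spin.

degeneracy = 12

The level has n_x² + n_y² + n_z² = 66. The ordered positive-integer solutions are (1, 1, 8), (1, 4, 7), (1, 7, 4), (1, 8, 1), (4, 1, 7), (4, 5, 5), (4, 7, 1), (5, 4, 5), (5, 5, 4), (7, 1, 4), (7, 4, 1), (8, 1, 1).
That gives 12 states.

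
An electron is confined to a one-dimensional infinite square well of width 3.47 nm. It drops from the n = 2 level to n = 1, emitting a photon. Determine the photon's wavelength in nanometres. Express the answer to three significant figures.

λ = 1.32×10^4 nm

E_1 = h²/(8m_eL²) = 5.004×10^-21 J, so ΔE = (2² − 1²)E_1 = 1.501×10^-20 J.
λ = hc/ΔE = (6.626×10^-34·2.998×10^8)/1.501×10^-20 = 1.32×10^-5 m = 1.32×10^4 nm.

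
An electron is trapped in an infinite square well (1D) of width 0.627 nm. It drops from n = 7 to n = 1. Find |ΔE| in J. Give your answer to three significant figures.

E_1 = h²/(8m_eL²) = 1.533×10^-19 J.
|ΔE| = |7² − 1²|·E_1 = 48·1.533×10^-19 J = 7.36×10^-18 J.

|ΔE| = 7.36×10^-18 J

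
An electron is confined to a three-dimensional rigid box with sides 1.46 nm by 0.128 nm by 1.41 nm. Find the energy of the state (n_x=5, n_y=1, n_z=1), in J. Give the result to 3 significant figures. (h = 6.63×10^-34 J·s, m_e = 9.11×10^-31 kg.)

For a 3D rectangular well E = (h²/8m_e)·Σ n_i²/L_i² = (6.63×10^-34)²/(8·9.11×10^-31) · [5²/(1.46 nm)² + 1²/(0.128 nm)² + 1²/(1.41 nm)²].
Evaluating gives E = 4.42×10^-18 J.

E = 4.42×10^-18 J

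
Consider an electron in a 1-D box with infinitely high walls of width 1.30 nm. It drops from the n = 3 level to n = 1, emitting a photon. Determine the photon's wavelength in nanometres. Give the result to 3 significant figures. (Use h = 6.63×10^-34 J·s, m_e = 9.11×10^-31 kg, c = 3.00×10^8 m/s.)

λ = 697 nm

E_1 = h²/(8m_eL²) = 3.569×10^-20 J, so ΔE = (3² − 1²)E_1 = 2.855×10^-19 J.
λ = hc/ΔE = (6.63×10^-34·3.00×10^8)/2.855×10^-19 = 6.97×10^-7 m = 697 nm.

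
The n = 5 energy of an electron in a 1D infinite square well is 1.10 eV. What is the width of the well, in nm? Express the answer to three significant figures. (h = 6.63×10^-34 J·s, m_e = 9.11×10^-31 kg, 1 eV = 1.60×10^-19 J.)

From E_n = n²h²/(8m_eL²), L = n·h/√(8m_eE_n).
E_5 = 1.10 eV = 1.760×10^-19 J, so L = 5·6.63×10^-34/√(8·9.11×10^-31·1.760×10^-19) = 2.93×10^-9 m = 2.93 nm.

L = 2.93 nm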